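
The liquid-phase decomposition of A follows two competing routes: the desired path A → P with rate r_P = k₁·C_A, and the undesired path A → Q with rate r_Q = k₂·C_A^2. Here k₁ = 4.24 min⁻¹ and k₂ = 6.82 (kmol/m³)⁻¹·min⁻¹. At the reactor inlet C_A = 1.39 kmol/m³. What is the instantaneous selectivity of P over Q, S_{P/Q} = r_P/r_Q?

S_{P/Q} = r_P/r_Q = (k₁·C_A)/(k₂·C_A^2) = (k₁/k₂)·C_A⁻¹.
= (4.24×1.390) / (6.82×1.390^2) = 5.894/13.18 = 0.447.
The undesired path is higher order in A, so low C_A (CSTR or dilute feed) favours P.

0.447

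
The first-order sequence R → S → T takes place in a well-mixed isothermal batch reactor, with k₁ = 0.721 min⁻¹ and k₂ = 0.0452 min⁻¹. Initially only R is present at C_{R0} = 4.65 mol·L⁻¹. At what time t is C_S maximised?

Setting dC_S/dt = 0 gives t_opt = ln(k₂/k₁)/(k₂−k₁).
= ln(0.0452/0.721)/(0.0452−0.721) = ln(0.06269)/-0.6758 = -2.770/-0.6758 = 4.10 min.

4.10 min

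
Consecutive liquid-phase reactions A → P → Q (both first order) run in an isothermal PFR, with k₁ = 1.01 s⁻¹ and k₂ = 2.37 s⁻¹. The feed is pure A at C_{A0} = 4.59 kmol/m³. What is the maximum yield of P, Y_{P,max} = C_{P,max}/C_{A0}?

0.226

For a first-order series the maximum intermediate yield is C_{P,max}/C_{A0} = (k₁/k₂)^[k₂/(k₂−k₁)].
= (1.01/2.37)^(2.37/(2.37−1.01)) = (0.4262)^(1.743) = 0.2262.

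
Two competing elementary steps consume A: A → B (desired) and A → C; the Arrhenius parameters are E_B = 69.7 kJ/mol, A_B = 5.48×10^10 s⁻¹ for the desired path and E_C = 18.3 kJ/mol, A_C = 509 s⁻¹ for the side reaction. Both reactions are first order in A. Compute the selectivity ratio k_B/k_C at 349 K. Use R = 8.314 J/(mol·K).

2.18

With equal orders, S_{B/C} = k_B/k_C = (A_B/A_C)·exp[(E_C−E_B)/(RT)].
(E_C−E_B)/(RT) = (18.3−69.7)×10³/(8.314×349) = -51400/2902 = -17.71.
k_B/k_C = (5.48×10^10/509)·exp(-17.71) = 1.077×10^8 × 2.026×10^-8 = 2.18.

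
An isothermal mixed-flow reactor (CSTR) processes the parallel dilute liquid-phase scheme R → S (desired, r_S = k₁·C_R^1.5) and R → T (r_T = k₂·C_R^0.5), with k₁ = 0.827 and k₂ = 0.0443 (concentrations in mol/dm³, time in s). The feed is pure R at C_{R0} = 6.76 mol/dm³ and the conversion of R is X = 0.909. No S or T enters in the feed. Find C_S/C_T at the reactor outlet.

Exit C_R = C_{R0}(1−X) = 6.76×0.0910 = 0.6152 mol/dm³.
In a CSTR the entire volume is at exit conditions, so r_S = 0.827×0.6152^1.5 = 0.3990 and r_T = 0.0443×0.6152^0.5 = 0.03475.
Overall selectivity = C_S/C_T = r_Sτ/(r_Tτ) = r_S/r_T = 11.5.

11.5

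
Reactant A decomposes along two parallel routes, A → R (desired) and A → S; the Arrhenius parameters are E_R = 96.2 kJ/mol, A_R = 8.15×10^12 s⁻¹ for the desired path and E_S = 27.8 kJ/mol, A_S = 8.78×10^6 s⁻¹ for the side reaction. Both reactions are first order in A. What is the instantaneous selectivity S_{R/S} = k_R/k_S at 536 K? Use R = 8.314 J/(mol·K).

With equal orders, S_{R/S} = k_R/k_S = (A_R/A_S)·exp[(E_S−E_R)/(RT)].
(E_S−E_R)/(RT) = (27.8−96.2)×10³/(8.314×536) = -68400/4456 = -15.35.
k_R/k_S = (8.15×10^12/8.78×10^6)·exp(-15.35) = 9.282×10^5 × 2.158×10^-7 = 0.200.

0.200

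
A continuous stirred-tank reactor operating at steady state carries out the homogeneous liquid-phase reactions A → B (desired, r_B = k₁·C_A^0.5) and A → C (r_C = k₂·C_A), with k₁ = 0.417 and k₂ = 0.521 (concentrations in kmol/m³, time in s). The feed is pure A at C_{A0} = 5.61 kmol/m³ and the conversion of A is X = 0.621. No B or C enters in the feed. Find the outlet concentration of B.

Exit C_A = C_{A0}(1−X) = 5.61×0.379 = 2.126 kmol/m³.
Rates in a CSTR are evaluated at the outlet concentration: r_B = 0.417×2.126^0.5 = 0.6080, r_C = 0.521×2.126 = 1.108.
Fraction of consumed A going to B: r_B/(r_B+r_C) = 0.3544.
C_B = 0.3544·C_{A0}·X = 0.3544×5.61×0.621 = 1.23 kmol/m³.

1.23 kmol/m³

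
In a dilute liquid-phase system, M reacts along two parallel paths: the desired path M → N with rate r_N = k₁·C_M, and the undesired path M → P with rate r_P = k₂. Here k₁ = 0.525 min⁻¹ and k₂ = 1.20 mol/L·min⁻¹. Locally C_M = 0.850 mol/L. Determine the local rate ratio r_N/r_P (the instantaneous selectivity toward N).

0.372

S_{N/P} = r_N/r_P = (k₁·C_M)/(k₂) = (k₁/k₂)·C_M.
= (0.525×0.8500) / (1.20) = 0.4462/1.200 = 0.372.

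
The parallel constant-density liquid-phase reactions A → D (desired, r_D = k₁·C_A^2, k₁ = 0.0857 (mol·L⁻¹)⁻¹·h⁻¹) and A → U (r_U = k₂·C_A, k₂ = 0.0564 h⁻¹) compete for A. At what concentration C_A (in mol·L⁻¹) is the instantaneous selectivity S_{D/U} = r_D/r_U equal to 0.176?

0.116 mol·L⁻¹

S_{D/U} = (k₁/k₂)·C_A ⇒ C_A = S·k₂/k₁.
= 0.176×0.0564/0.0857 = 0.116 mol·L⁻¹.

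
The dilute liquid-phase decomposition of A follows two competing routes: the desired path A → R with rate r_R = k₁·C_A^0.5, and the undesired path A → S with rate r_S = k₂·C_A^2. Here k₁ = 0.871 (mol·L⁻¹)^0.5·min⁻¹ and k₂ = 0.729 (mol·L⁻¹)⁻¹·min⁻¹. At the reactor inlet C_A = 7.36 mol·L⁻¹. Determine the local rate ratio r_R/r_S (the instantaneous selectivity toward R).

S_{R/S} = r_R/r_S = (k₁·C_A^0.5)/(k₂·C_A^2) = (k₁/k₂)·C_A^-1.5.
= (0.871×7.360^0.5) / (0.729×7.360^2) = 2.363/39.49 = 0.0598.
The undesired path is higher order in A, so low C_A (CSTR or dilute feed) favours R.

0.0598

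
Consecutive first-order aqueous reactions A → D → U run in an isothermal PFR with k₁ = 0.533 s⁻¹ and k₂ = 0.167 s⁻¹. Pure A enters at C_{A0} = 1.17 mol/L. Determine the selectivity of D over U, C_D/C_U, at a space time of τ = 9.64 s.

Solving the coupled first-order balances gives C_D(τ) = [k₁/(k₂−k₁)]·C_{A0}·(e^(−k₁τ) − e^(−k₂τ)).
e^(−k₁τ) = e^(−0.533×9.64) = e^(−5.138) = 0.005869; e^(−k₂τ) = e^(−1.610) = 0.1999.
C_D = 0.533×1.17/(0.167−0.533) × (0.005869−0.1999) = (-1.704)×(-0.1940) = 0.3306 mol/L.
C_A = C_{A0}e^(−k₁τ) = 0.006866 mol/L, so C_U = C_{A0}−C_A−C_D = 0.8325 mol/L; C_D/C_U = 0.397.

0.397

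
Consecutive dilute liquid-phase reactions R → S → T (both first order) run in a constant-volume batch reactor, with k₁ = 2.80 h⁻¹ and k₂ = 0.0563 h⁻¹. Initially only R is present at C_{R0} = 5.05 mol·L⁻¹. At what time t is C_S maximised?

For first-order series the maximum of C_S occurs at t_opt = ln(k₂/k₁)/(k₂−k₁).
= ln(0.0563/2.80)/(0.0563−2.80) = ln(0.02011)/-2.744 = -3.907/-2.744 = 1.42 h.

1.42 h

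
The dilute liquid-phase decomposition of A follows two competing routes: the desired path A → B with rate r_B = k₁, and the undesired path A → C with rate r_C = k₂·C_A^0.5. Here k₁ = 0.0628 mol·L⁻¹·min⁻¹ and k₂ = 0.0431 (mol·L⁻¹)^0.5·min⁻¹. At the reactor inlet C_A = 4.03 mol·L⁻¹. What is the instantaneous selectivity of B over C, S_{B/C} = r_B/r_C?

0.726

S_{B/C} = r_B/r_C = (k₁)/(k₂·C_A^0.5) = (k₁/k₂)·C_A^-0.5.
= (0.0628) / (0.0431×4.030^0.5) = 0.06280/0.08652 = 0.726.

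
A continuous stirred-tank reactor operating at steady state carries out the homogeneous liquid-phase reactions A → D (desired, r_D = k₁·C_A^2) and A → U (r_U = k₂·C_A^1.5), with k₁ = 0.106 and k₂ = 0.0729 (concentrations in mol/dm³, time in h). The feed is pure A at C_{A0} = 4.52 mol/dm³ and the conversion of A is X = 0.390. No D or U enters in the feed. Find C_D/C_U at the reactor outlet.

2.41

Exit C_A = C_{A0}(1−X) = 4.52×0.610 = 2.757 mol/dm³.
A CSTR operates uniformly at the exit composition, giving r_D = 0.8058 and r_U = 0.3338 (each k·C_A^n at C_A = 2.757).
Overall selectivity = C_D/C_U = r_Dτ/(r_Uτ) = r_D/r_U = 2.41.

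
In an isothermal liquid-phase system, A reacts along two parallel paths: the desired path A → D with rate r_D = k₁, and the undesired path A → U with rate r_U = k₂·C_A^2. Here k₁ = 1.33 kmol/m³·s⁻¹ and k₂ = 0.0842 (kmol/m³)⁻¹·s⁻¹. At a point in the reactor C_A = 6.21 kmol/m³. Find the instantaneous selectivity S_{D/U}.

0.410

S_{D/U} = r_D/r_U = (k₁)/(k₂·C_A^2) = (k₁/k₂)·C_A^-2.
= (1.33) / (0.0842×6.210^2) = 1.330/3.247 = 0.410.
The undesired path is higher order in A, so low C_A (CSTR or dilute feed) favours D.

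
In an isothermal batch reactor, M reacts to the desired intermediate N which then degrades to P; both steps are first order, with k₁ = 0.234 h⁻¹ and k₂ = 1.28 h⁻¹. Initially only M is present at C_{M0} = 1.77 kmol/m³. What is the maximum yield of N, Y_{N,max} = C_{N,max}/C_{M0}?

0.125

For a first-order series the maximum intermediate yield is C_{N,max}/C_{M0} = (k₁/k₂)^[k₂/(k₂−k₁)].
= (0.234/1.28)^(1.28/(1.28−0.234)) = (0.1828)^(1.224) = 0.1250.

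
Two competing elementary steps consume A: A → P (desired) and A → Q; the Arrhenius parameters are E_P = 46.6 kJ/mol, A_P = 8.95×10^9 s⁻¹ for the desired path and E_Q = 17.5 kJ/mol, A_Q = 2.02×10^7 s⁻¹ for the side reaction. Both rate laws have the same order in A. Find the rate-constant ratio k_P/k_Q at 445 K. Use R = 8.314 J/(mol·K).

0.170

With equal orders, S_{P/Q} = k_P/k_Q = (A_P/A_Q)·exp[(E_Q−E_P)/(RT)].
(E_Q−E_P)/(RT) = (17.5−46.6)×10³/(8.314×445) = -29100/3700 = -7.865.
k_P/k_Q = (8.95×10^9/2.02×10^7)·exp(-7.865) = 443.1 × 3.838×10^-4 = 0.170.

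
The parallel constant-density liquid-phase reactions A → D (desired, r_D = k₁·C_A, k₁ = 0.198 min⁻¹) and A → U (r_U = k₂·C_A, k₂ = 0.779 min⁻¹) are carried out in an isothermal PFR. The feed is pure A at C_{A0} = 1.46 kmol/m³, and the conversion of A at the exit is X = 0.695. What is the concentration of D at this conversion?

0.206 kmol/m³

C_A = C_{A0}(1−X) = 0.4453 kmol/m³.
Both paths are first order in A, so the instantaneous fraction to D is constant: dC_D/d(−C_A) = k₁/(k₁+k₂) = 0.2027.
C_D = 0.2027·(C_{A0}−C_A) = 0.2027×1.015 = 0.206 kmol/m³.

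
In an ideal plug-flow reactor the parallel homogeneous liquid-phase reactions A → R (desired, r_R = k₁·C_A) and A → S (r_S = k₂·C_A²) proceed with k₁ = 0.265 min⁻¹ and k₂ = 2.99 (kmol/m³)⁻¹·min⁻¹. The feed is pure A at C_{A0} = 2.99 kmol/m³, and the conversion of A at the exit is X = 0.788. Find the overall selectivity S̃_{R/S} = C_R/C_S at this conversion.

0.0577

C_A = C_{A0}(1−X) = 0.6339 kmol/m³.
Along a PFR/batch, dC_R/dC_A = −r_R/(r_R+r_S) = −k₁/(k₁+k₂·C_A).
Integrating from C_{A0} to C_A: C_R = (0.265/2.99)·ln[(0.265+2.99·2.99)/(0.265+2.99·0.634)] = 0.08863·ln(9.205/2.160) = 0.1285 kmol/m³.
C_S = (C_{A0}−C_A)−C_R = 2.228 kmol/m³; S̃_{R/S} = 0.1285/2.228 = 0.0577.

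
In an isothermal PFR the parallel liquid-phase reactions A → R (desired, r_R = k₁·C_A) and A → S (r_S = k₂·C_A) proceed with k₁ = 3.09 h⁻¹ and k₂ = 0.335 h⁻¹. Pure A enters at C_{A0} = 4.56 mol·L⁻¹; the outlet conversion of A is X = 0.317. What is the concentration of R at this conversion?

1.30 mol·L⁻¹

C_A = C_{A0}(1−X) = 3.114 mol·L⁻¹.
Both paths are first order in A, so the instantaneous fraction to R is constant: dC_R/d(−C_A) = k₁/(k₁+k₂) = 0.9022.
C_R = 0.9022·(C_{A0}−C_A) = 0.9022×1.446 = 1.30 mol·L⁻¹.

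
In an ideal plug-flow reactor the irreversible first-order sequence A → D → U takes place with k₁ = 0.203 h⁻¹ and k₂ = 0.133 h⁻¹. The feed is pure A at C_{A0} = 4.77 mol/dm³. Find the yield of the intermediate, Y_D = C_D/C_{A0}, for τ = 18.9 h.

0.172

For first-order series with pure A initially, C_D(τ) = k₁C_{A0}/(k₂−k₁)·(e^(−k₁τ) − e^(−k₂τ)).
e^(−k₁τ) = e^(−0.203×18.9) = e^(−3.837) = 0.02156; e^(−k₂τ) = e^(−2.514) = 0.08097.
C_D = 0.203×4.77/(0.133−0.203) × (0.02156−0.08097) = (-13.83)×(-0.05940) = 0.8217 mol/dm³.
Y_D = C_D/C_{A0} = 0.8217/4.77 = 0.172.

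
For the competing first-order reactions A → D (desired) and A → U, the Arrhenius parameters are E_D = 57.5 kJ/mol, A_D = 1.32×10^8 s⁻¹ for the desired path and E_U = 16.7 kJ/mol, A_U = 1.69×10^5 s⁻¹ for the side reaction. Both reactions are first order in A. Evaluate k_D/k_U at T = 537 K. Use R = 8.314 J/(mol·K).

0.0839

k_D/k_U = (A_D/A_U)·exp[−(E_D−E_U)/(RT)] = (A_D/A_U)·exp[(E_U−E_D)/(RT)].
(E_U−E_D)/(RT) = (16.7−57.5)×10³/(8.314×537) = -40800/4465 = -9.139.
k_D/k_U = (1.32×10^8/1.69×10^5)·exp(-9.139) = 781.1 × 1.074×10^-4 = 0.0839.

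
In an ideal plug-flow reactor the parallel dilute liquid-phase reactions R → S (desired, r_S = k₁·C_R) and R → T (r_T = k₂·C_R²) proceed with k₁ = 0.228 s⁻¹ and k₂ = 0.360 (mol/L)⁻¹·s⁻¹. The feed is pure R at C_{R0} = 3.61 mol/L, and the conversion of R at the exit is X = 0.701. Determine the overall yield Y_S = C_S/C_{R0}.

C_R = C_{R0}(1−X) = 1.079 mol/L.
Along a PFR/batch, dC_S/dC_R = −r_S/(r_S+r_T) = −k₁/(k₁+k₂·C_R).
Integrating from C_{R0} to C_R: C_S = (0.228/0.360)·ln[(0.228+0.360·3.61)/(0.228+0.360·1.08)] = 0.6333·ln(1.528/0.6166) = 0.5746 mol/L.
Y_S = C_S/C_{R0} = 0.5746/3.61 = 0.159.

0.159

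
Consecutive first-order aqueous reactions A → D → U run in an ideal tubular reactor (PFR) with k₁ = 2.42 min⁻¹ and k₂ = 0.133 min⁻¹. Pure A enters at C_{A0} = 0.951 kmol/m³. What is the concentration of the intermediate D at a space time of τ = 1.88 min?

Solving the coupled first-order balances gives C_D(τ) = [k₁/(k₂−k₁)]·C_{A0}·(e^(−k₁τ) − e^(−k₂τ)).
e^(−k₁τ) = e^(−2.42×1.88) = e^(−4.550) = 0.01057; e^(−k₂τ) = e^(−0.2500) = 0.7788.
C_D = 2.42×0.951/(0.133−2.42) × (0.01057−0.7788) = (-1.006)×(-0.7682) = 0.7730 kmol/m³.

0.773 kmol/m³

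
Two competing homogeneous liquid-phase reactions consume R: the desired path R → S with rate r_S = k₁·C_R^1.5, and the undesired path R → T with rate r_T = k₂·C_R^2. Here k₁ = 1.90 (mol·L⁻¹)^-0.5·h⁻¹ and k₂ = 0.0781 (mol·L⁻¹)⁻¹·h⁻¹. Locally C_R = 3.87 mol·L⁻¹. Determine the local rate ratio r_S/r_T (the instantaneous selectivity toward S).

S_{S/T} = r_S/r_T = (k₁·C_R^1.5)/(k₂·C_R^2) = (k₁/k₂)·C_R^-0.5.
= (1.90×3.870^1.5) / (0.0781×3.870^2) = 14.47/1.170 = 12.4.
The undesired path is higher order in R, so low C_R (CSTR or dilute feed) favours S.

12.4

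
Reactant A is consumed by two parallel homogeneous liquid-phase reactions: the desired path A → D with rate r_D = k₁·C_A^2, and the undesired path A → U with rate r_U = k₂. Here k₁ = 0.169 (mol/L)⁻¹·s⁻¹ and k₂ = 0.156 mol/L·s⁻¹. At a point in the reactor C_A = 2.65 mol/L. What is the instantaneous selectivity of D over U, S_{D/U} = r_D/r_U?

7.61

S_{D/U} = r_D/r_U = (k₁·C_A^2)/(k₂) = (k₁/k₂)·C_A^2.
= (0.169×2.650^2) / (0.156) = 1.187/0.1560 = 7.61.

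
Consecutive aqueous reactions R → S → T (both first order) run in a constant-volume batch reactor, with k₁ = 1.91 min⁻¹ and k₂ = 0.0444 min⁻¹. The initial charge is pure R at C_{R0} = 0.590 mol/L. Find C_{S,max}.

0.539 mol/L

At the optimum, C_{S,max}/C_{R0} = (k₁/k₂)^[k₂/(k₂−k₁)].
= (1.91/0.0444)^(0.0444/(0.0444−1.91)) = (43.02)^(-0.02380) = 0.9144.
C_{S,max} = 0.9144×0.590 = 0.539 mol/L.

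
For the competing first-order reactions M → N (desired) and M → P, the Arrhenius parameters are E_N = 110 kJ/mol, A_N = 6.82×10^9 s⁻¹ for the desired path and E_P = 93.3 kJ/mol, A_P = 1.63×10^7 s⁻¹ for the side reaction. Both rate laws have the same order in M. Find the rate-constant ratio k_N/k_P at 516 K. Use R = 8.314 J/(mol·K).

8.53

k_N/k_P = (A_N/A_P)·exp[−(E_N−E_P)/(RT)] = (A_N/A_P)·exp[(E_P−E_N)/(RT)].
(E_P−E_N)/(RT) = (93.3−110)×10³/(8.314×516) = -16700/4290 = -3.893.
k_N/k_P = (6.82×10^9/1.63×10^7)·exp(-3.893) = 418.4 × 0.02039 = 8.53.
Since E_N > E_P, raising the temperature improves selectivity toward N.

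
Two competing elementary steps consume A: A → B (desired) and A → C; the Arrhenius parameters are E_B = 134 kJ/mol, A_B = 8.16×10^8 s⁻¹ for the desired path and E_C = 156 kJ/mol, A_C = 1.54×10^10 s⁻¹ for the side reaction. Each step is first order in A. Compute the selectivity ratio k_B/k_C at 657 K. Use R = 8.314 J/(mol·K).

2.97

k_B/k_C = (A_B/A_C)·exp[−(E_B−E_C)/(RT)] = (A_B/A_C)·exp[(E_C−E_B)/(RT)].
(E_C−E_B)/(RT) = (156−134)×10³/(8.314×657) = 22000/5462 = 4.028.
k_B/k_C = (8.16×10^8/1.54×10^10)·exp(4.028) = 0.05299 × 56.13 = 2.97.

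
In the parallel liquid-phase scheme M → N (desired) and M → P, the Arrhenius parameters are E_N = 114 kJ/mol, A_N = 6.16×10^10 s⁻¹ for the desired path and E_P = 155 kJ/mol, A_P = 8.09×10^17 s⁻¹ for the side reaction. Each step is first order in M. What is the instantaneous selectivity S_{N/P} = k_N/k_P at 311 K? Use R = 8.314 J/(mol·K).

0.586

Since both paths have the same order in M, the concentration cancels and S_{N/P} = k_N/k_P = (A_N/A_P)·exp[(E_P−E_N)/(RT)].
(E_P−E_N)/(RT) = (155−114)×10³/(8.314×311) = 41000/2586 = 15.86.
k_N/k_P = (6.16×10^10/8.09×10^17)·exp(15.86) = 7.614×10^-8 × 7.700×10^6 = 0.586.
Since E_N < E_P, lowering the temperature improves selectivity toward N.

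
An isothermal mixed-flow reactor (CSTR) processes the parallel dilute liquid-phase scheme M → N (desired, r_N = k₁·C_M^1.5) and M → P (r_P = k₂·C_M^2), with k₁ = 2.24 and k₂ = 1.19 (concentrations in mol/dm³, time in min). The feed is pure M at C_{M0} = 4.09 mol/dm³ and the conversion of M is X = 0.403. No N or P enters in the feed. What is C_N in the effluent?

0.901 mol/dm³

Exit C_M = C_{M0}(1−X) = 4.09×0.597 = 2.442 mol/dm³.
A CSTR operates uniformly at the exit composition, giving r_N = 8.547 and r_P = 7.095 (each k·C_M^n at C_M = 2.442).
Fraction of consumed M going to N: r_N/(r_N+r_P) = 0.5464.
C_N = 0.5464·C_{M0}·X = 0.5464×4.09×0.403 = 0.901 mol/dm³.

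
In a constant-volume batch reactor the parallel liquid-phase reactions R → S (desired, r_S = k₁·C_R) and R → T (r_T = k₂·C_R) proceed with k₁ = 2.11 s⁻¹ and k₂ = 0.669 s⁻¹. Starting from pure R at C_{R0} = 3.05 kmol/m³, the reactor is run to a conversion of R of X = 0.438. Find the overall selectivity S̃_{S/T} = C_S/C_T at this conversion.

C_R = C_{R0}(1−X) = 1.714 kmol/m³.
Both paths are first order in R, so the instantaneous fraction to S is constant: dC_S/d(−C_R) = k₁/(k₁+k₂) = 0.7593.
C_S = 0.7593·(C_{R0}−C_R) = 0.7593×1.336 = 1.01 kmol/m³.
C_T = (C_{R0}−C_R)−C_S = 0.3216 kmol/m³; S̃_{S/T} = 1.014/0.3216 = 3.15.

3.15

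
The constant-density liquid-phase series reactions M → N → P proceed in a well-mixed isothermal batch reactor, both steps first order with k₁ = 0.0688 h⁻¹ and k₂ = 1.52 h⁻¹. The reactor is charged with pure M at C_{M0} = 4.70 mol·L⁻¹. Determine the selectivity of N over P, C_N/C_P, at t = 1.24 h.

For first-order series with pure M initially, C_N(t) = k₁C_{M0}/(k₂−k₁)·(e^(−k₁t) − e^(−k₂t)).
e^(−k₁t) = e^(−0.0688×1.24) = e^(−0.08531) = 0.9182; e^(−k₂t) = e^(−1.885) = 0.1519.
C_N = 0.0688×4.70/(1.52−0.0688) × (0.9182−0.1519) = 0.2228×0.7664 = 0.1708 mol·L⁻¹.
C_M = C_{M0}e^(−k₁t) = 4.316 mol·L⁻¹, so C_P = C_{M0}−C_M−C_N = 0.2136 mol·L⁻¹; C_N/C_P = 0.800.

0.800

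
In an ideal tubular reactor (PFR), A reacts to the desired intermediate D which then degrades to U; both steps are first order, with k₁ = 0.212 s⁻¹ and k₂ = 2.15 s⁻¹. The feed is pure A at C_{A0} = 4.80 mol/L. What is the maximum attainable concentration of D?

At the optimum, C_{D,max}/C_{A0} = (k₁/k₂)^[k₂/(k₂−k₁)].
= (0.212/2.15)^(2.15/(2.15−0.212)) = (0.09860)^(1.109) = 0.07653.
C_{D,max} = 0.07653×4.80 = 0.367 mol/L.

0.367 mol/L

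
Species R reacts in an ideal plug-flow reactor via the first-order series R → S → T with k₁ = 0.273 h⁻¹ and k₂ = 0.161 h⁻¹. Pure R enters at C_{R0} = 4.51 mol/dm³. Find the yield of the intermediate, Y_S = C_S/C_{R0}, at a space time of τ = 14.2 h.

For first-order series with pure R initially, C_S(τ) = k₁C_{R0}/(k₂−k₁)·(e^(−k₁τ) − e^(−k₂τ)).
e^(−k₁τ) = e^(−0.273×14.2) = e^(−3.877) = 0.02072; e^(−k₂τ) = e^(−2.286) = 0.1017.
C_S = 0.273×4.51/(0.161−0.273) × (0.02072−0.1017) = (-10.99)×(-0.08093) = 0.8897 mol/dm³.
Y_S = C_S/C_{R0} = 0.8897/4.51 = 0.197.

0.197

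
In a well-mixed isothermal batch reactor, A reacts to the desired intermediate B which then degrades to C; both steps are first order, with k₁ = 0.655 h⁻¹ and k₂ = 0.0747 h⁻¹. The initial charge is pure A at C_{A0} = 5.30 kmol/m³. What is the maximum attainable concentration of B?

At the optimum, C_{B,max}/C_{A0} = (k₁/k₂)^[k₂/(k₂−k₁)].
= (0.655/0.0747)^(0.0747/(0.0747−0.655)) = (8.768)^(-0.1287) = 0.7562.
C_{B,max} = 0.7562×5.30 = 4.01 kmol/m³.

4.01 kmol/m³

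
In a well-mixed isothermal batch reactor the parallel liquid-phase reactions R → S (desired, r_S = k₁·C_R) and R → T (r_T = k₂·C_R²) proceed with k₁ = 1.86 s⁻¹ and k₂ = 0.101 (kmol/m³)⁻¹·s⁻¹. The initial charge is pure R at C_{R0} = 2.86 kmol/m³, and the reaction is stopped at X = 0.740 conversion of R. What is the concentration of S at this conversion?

1.93 kmol/m³

C_R = C_{R0}(1−X) = 0.7436 kmol/m³.
Along a PFR/batch, dC_S/dC_R = −r_S/(r_S+r_T) = −k₁/(k₁+k₂·C_R).
Integrating from C_{R0} to C_R: C_S = (1.86/0.101)·ln[(1.86+0.101·2.86)/(1.86+0.101·0.744)] = 18.42·ln(2.149/1.935) = 1.930 kmol/m³.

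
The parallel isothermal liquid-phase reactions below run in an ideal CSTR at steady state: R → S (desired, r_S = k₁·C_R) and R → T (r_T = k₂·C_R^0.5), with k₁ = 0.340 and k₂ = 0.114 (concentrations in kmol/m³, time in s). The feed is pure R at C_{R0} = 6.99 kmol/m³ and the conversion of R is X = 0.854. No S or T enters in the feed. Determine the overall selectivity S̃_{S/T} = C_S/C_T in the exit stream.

Exit C_R = C_{R0}(1−X) = 6.99×0.146 = 1.021 kmol/m³.
A CSTR operates uniformly at the exit composition, giving r_S = 0.3470 and r_T = 0.1152 (each k·C_R^n at C_R = 1.021).
Overall selectivity = C_S/C_T = r_Sτ/(r_Tτ) = r_S/r_T = 3.01.

3.01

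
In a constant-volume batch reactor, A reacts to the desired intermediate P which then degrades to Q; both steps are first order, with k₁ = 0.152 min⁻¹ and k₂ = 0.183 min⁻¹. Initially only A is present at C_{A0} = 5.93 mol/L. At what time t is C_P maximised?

Setting dC_P/dt = 0 gives t_opt = ln(k₂/k₁)/(k₂−k₁).
= ln(0.183/0.152)/(0.183−0.152) = ln(1.204)/0.03100 = 0.1856/0.03100 = 5.99 min.

5.99 min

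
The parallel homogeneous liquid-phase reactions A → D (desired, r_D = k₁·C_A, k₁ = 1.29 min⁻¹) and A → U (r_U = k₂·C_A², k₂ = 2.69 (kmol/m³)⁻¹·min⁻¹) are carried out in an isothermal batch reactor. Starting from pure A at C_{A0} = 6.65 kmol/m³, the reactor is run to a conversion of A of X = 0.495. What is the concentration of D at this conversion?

C_A = C_{A0}(1−X) = 3.358 kmol/m³.
Along a PFR/batch, dC_D/dC_A = −r_D/(r_D+r_U) = −k₁/(k₁+k₂·C_A).
Integrating from C_{A0} to C_A: C_D = (1.29/2.69)·ln[(1.29+2.69·6.65)/(1.29+2.69·3.36)] = 0.4796·ln(19.18/10.32) = 0.2970 kmol/m³.

0.297 kmol/m³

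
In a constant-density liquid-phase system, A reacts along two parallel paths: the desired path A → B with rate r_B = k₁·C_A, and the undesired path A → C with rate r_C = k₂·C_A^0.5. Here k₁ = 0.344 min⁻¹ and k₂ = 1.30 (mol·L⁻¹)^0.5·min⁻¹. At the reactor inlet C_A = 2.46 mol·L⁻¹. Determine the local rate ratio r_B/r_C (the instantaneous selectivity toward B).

S_{B/C} = r_B/r_C = (k₁·C_A)/(k₂·C_A^0.5) = (k₁/k₂)·C_A^0.5.
= (0.344×2.460) / (1.30×2.460^0.5) = 0.8462/2.039 = 0.415.

0.415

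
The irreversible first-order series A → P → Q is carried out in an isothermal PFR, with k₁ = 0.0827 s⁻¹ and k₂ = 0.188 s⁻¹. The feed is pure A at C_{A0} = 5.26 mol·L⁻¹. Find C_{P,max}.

1.21 mol·L⁻¹

Evaluating C_P at τ_opt = ln(k₂/k₁)/(k₂−k₁) gives C_{P,max}/C_{A0} = (k₁/k₂)^[k₂/(k₂−k₁)].
= (0.0827/0.188)^(0.188/(0.188−0.0827)) = (0.4399)^(1.785) = 0.2308.
C_{P,max} = 0.2308×5.26 = 1.21 mol·L⁻¹.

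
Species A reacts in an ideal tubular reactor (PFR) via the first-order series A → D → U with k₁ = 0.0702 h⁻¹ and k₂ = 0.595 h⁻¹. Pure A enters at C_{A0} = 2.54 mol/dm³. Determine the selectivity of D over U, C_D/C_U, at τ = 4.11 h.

0.547

Solving the coupled first-order balances gives C_D(τ) = [k₁/(k₂−k₁)]·C_{A0}·(e^(−k₁τ) − e^(−k₂τ)).
e^(−k₁τ) = e^(−0.0702×4.11) = e^(−0.2885) = 0.7494; e^(−k₂τ) = e^(−2.445) = 0.08669.
C_D = 0.0702×2.54/(0.595−0.0702) × (0.7494−0.08669) = 0.3398×0.6627 = 0.2252 mol/dm³.
C_A = C_{A0}e^(−k₁τ) = 1.903 mol/dm³, so C_U = C_{A0}−C_A−C_D = 0.4114 mol/dm³; C_D/C_U = 0.547.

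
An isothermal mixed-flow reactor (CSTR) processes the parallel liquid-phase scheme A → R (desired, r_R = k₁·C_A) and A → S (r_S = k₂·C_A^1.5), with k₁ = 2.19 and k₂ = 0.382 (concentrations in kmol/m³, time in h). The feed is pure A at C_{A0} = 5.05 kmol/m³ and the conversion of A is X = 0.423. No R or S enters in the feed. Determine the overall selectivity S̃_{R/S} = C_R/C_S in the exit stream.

3.36

Exit C_A = C_{A0}(1−X) = 5.05×0.577 = 2.914 kmol/m³.
Rates in a CSTR are evaluated at the outlet concentration: r_R = 2.19×2.914 = 6.381, r_S = 0.382×2.914^1.5 = 1.900.
Overall selectivity = C_R/C_S = r_Rτ/(r_Sτ) = r_R/r_S = 3.36.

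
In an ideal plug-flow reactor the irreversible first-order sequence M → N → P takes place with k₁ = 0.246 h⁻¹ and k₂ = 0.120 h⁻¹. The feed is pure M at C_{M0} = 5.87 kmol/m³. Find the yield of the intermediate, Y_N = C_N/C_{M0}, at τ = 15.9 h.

0.251

The intermediate concentration in a first-order A→B→C sequence is C_N = k₁C_{M0}(e^(−k₁τ) − e^(−k₂τ))/(k₂−k₁).
e^(−k₁τ) = e^(−0.246×15.9) = e^(−3.911) = 0.02001; e^(−k₂τ) = e^(−1.908) = 0.1484.
C_N = 0.246×5.87/(0.120−0.246) × (0.02001−0.1484) = (-11.46)×(-0.1284) = 1.471 kmol/m³.
Y_N = C_N/C_{M0} = 1.471/5.87 = 0.251.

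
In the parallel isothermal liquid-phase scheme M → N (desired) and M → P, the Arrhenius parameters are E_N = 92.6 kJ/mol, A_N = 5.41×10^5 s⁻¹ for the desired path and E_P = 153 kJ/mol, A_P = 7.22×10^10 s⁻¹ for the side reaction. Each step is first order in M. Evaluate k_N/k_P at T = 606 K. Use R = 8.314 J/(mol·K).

With equal orders, S_{N/P} = k_N/k_P = (A_N/A_P)·exp[(E_P−E_N)/(RT)].
(E_P−E_N)/(RT) = (153−92.6)×10³/(8.314×606) = 60400/5038 = 11.99.
k_N/k_P = (5.41×10^5/7.22×10^10)·exp(11.99) = 7.493×10^-6 × 1.608×10^5 = 1.21.

1.21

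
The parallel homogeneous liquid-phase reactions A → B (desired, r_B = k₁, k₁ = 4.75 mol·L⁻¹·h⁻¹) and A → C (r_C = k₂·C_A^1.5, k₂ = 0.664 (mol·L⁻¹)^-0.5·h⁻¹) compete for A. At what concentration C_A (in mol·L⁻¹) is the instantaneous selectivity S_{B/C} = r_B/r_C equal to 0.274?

S_{B/C} = (k₁/k₂)·C_A^-1.5 ⇒ C_A = (S·k₂/k₁)^(1/(-1.5)).
= (0.274×0.664/4.75)^(-0.6667) = (0.03830)^(-0.6667) = 8.80 mol·L⁻¹.

8.80 mol·L⁻¹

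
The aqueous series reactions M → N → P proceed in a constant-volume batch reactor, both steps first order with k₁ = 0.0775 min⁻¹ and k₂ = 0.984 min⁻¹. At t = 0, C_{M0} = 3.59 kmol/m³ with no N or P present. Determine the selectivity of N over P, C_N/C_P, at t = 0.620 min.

Solving the coupled first-order balances gives C_N(t) = [k₁/(k₂−k₁)]·C_{M0}·(e^(−k₁t) − e^(−k₂t)).
e^(−k₁t) = e^(−0.0775×0.620) = e^(−0.04805) = 0.9531; e^(−k₂t) = e^(−0.6101) = 0.5433.
C_N = 0.0775×3.59/(0.984−0.0775) × (0.9531−0.5433) = 0.3069×0.4098 = 0.1258 kmol/m³.
C_M = C_{M0}e^(−k₁t) = 3.422 kmol/m³, so C_P = C_{M0}−C_M−C_N = 0.04265 kmol/m³; C_N/C_P = 2.95.

2.95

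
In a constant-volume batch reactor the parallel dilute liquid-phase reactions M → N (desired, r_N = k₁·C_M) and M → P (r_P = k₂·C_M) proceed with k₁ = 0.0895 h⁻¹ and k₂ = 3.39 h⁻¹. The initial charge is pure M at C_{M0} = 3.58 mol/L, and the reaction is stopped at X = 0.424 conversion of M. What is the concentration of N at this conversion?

0.0390 mol/L

C_M = C_{M0}(1−X) = 2.062 mol/L.
Both paths are first order in M, so the instantaneous fraction to N is constant: dC_N/d(−C_M) = k₁/(k₁+k₂) = 0.02572.
C_N = 0.02572·(C_{M0}−C_M) = 0.02572×1.518 = 0.0390 mol/L.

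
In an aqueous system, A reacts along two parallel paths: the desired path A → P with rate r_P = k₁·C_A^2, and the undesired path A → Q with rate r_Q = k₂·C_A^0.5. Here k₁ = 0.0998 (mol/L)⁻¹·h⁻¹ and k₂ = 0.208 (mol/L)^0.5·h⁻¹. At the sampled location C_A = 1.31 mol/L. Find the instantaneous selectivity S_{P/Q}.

S_{P/Q} = r_P/r_Q = (k₁·C_A^2)/(k₂·C_A^0.5) = (k₁/k₂)·C_A^1.5.
= (0.0998×1.310^2) / (0.208×1.310^0.5) = 0.1713/0.2381 = 0.719.
Since the desired path is higher order in A, keeping C_A high (PFR or concentrated feed) favours P.

0.719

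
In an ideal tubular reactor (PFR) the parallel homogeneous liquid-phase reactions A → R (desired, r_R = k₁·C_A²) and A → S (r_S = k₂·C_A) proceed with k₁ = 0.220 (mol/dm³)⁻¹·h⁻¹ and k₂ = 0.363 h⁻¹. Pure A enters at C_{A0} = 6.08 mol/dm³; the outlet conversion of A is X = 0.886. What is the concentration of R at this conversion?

3.42 mol/dm³

C_A = C_{A0}(1−X) = 0.6931 mol/dm³.
Along a PFR/batch, dC_S/dC_A = −r_S/(r_R+r_S) = −k₂/(k₂+k₁·C_A).
Integrating from C_{A0} to C_A: C_S = (0.363/0.220)·ln[(0.363+0.220·6.08)/(0.363+0.220·0.693)] = 1.650·ln(1.701/0.5155) = 1.969 mol/dm³.
Then C_R = (C_{A0}−C_A) − C_S = 5.387 − 1.969 = 3.417 mol/dm³.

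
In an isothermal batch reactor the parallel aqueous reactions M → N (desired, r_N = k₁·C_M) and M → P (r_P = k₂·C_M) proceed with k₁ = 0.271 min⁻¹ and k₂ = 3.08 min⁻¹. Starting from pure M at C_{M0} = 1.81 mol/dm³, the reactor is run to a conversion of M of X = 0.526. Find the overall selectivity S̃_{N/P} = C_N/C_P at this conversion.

C_M = C_{M0}(1−X) = 0.8579 mol/dm³.
Both paths are first order in M, so the instantaneous fraction to N is constant: dC_N/d(−C_M) = k₁/(k₁+k₂) = 0.08087.
C_N = 0.08087·(C_{M0}−C_M) = 0.08087×0.9521 = 0.0770 mol/dm³.
C_P = (C_{M0}−C_M)−C_N = 0.8751 mol/dm³; S̃_{N/P} = 0.07699/0.8751 = 0.0880.

0.0880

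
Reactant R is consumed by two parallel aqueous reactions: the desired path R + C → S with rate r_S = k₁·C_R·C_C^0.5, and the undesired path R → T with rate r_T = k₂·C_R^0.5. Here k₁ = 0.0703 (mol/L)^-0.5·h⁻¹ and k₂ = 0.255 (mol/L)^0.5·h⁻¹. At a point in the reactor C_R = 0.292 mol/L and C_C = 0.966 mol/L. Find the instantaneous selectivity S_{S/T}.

S_{S/T} = r_S/r_T = (k₁·C_R·C_C^0.5)/(k₂·C_R^0.5) = (k₁/k₂)·C_R^0.5·C_C^0.5.
= (0.0703×0.2920×0.9660^0.5) / (0.255×0.2920^0.5) = 0.02018/0.1378 = 0.146.

0.146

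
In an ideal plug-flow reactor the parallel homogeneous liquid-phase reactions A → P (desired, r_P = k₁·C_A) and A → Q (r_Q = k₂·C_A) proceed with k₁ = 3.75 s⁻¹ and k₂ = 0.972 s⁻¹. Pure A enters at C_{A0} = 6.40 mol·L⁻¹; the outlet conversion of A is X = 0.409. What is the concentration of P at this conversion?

2.08 mol·L⁻¹

C_A = C_{A0}(1−X) = 3.782 mol·L⁻¹.
Both paths are first order in A, so the instantaneous fraction to P is constant: dC_P/d(−C_A) = k₁/(k₁+k₂) = 0.7942.
C_P = 0.7942·(C_{A0}−C_A) = 0.7942×2.618 = 2.08 mol·L⁻¹.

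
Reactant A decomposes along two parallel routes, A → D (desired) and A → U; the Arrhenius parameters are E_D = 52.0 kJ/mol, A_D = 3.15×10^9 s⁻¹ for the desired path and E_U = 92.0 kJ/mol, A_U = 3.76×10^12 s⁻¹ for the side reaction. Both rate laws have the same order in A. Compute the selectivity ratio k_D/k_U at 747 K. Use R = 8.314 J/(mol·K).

0.525

Since both paths have the same order in A, the concentration cancels and S_{D/U} = k_D/k_U = (A_D/A_U)·exp[(E_U−E_D)/(RT)].
(E_U−E_D)/(RT) = (92.0−52.0)×10³/(8.314×747) = 40000/6211 = 6.441.
k_D/k_U = (3.15×10^9/3.76×10^12)·exp(6.441) = 8.378×10^-4 × 626.8 = 0.525.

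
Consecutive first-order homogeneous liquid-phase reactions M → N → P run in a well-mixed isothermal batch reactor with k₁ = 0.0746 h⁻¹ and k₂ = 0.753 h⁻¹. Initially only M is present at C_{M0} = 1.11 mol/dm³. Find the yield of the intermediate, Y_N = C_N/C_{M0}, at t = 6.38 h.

0.0674

The intermediate concentration in a first-order A→B→C sequence is C_N = k₁C_{M0}(e^(−k₁t) − e^(−k₂t))/(k₂−k₁).
e^(−k₁t) = e^(−0.0746×6.38) = e^(−0.4759) = 0.6213; e^(−k₂t) = e^(−4.804) = 0.008196.
C_N = 0.0746×1.11/(0.753−0.0746) × (0.6213−0.008196) = 0.1221×0.6131 = 0.07484 mol/dm³.
Y_N = C_N/C_{M0} = 0.07484/1.11 = 0.0674.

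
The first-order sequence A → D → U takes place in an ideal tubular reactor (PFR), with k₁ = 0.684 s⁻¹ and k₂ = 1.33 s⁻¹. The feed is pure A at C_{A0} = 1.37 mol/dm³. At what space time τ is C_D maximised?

The intermediate peaks when r₁ = r₂, i.e. k₁e^(−k₁τ) = k₂e^(−k₂τ), giving τ_opt = ln(k₂/k₁)/(k₂−k₁).
= ln(1.33/0.684)/(1.33−0.684) = ln(1.944)/0.6460 = 0.6650/0.6460 = 1.03 s.

1.03 s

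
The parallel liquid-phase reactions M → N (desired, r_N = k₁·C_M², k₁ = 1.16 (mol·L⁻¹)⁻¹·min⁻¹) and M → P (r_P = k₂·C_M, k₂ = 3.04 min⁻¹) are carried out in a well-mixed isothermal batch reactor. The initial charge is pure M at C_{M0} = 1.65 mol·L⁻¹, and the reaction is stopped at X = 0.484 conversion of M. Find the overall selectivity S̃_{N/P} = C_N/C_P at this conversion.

0.472

C_M = C_{M0}(1−X) = 0.8514 mol·L⁻¹.
Along a PFR/batch, dC_P/dC_M = −r_P/(r_N+r_P) = −k₂/(k₂+k₁·C_M).
Integrating from C_{M0} to C_M: C_P = (3.04/1.16)·ln[(3.04+1.16·1.65)/(3.04+1.16·0.851)] = 2.621·ln(4.954/4.028) = 0.5425 mol·L⁻¹.
Then C_N = (C_{M0}−C_M) − C_P = 0.7986 − 0.5425 = 0.2561 mol·L⁻¹.
S̃_{N/P} = C_N/C_P = 0.2561/0.5425 = 0.472.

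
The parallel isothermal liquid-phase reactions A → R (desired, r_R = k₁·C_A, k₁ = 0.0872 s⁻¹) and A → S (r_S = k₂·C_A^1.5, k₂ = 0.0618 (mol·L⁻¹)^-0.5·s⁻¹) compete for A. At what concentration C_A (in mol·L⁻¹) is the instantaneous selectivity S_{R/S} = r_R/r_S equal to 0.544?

S_{R/S} = (k₁/k₂)·C_A^-0.5 ⇒ C_A = (S·k₂/k₁)^(-2).
= (0.544×0.0618/0.0872)^(-2) = (0.3855)^(-2) = 6.73 mol·L⁻¹.

6.73 mol·L⁻¹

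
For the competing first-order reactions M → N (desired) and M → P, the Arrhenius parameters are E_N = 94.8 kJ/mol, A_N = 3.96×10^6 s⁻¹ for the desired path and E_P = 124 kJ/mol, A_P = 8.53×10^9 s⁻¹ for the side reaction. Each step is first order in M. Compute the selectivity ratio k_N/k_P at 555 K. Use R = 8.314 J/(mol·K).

k_N/k_P = (A_N/A_P)·exp[−(E_N−E_P)/(RT)] = (A_N/A_P)·exp[(E_P−E_N)/(RT)].
(E_P−E_N)/(RT) = (124−94.8)×10³/(8.314×555) = 29200/4614 = 6.328.
k_N/k_P = (3.96×10^6/8.53×10^9)·exp(6.328) = 4.642×10^-4 × 560.1 = 0.260.
Since E_N < E_P, lowering the temperature improves selectivity toward N.

0.260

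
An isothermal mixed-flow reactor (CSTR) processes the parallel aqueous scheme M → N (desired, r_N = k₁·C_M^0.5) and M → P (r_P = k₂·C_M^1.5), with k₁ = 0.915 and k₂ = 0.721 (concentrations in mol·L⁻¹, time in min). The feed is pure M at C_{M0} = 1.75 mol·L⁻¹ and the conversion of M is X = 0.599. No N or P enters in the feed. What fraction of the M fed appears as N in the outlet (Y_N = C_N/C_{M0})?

Exit C_M = C_{M0}(1−X) = 1.75×0.401 = 0.7018 mol·L⁻¹.
In a CSTR the entire volume is at exit conditions, so r_N = 0.915×0.7018^0.5 = 0.7665 and r_P = 0.721×0.7018^1.5 = 0.4238.
Fraction of consumed M going to N: r_N/(r_N+r_P) = 0.6439.
C_N = 0.6439·C_{M0}·X = 0.6439×1.75×0.599 = 0.675 mol·L⁻¹; Y_N = C_N/C_{M0} = 0.386.

0.386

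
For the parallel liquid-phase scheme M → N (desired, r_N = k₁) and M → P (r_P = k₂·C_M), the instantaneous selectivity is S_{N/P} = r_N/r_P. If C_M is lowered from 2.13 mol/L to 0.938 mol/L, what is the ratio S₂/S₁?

S_{N/P} = (k₁/k₂)·C_M⁻¹, so S₂/S₁ = (C_{M,2}/C_{M,1})⁻¹.
= 2.13/0.938 = 2.27.

2.27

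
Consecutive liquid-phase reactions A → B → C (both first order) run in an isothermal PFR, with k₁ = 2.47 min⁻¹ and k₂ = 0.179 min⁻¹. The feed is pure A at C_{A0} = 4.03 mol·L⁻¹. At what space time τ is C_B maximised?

For first-order series the maximum of C_B occurs at τ_opt = ln(k₂/k₁)/(k₂−k₁).
= ln(0.179/2.47)/(0.179−2.47) = ln(0.07247)/-2.291 = -2.625/-2.291 = 1.15 min.

1.15 min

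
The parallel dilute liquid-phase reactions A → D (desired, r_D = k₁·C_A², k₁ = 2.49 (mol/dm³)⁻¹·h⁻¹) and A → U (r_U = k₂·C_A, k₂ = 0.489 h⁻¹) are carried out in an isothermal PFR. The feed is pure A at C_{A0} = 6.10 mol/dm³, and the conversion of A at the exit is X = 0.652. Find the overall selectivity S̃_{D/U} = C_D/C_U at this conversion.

C_A = C_{A0}(1−X) = 2.123 mol/dm³.
Along a PFR/batch, dC_U/dC_A = −r_U/(r_D+r_U) = −k₂/(k₂+k₁·C_A).
Integrating from C_{A0} to C_A: C_U = (0.489/2.49)·ln[(0.489+2.49·6.10)/(0.489+2.49·2.12)] = 0.1964·ln(15.68/5.775) = 0.1961 mol/dm³.
Then C_D = (C_{A0}−C_A) − C_U = 3.977 − 0.1961 = 3.781 mol/dm³.
S̃_{D/U} = C_D/C_U = 3.781/0.1961 = 19.3.

19.3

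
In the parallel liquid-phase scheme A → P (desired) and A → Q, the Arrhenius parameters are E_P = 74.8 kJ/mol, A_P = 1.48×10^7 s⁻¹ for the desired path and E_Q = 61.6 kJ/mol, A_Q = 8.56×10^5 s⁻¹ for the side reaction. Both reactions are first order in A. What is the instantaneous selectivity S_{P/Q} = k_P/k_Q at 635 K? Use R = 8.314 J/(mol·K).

1.42

Since both paths have the same order in A, the concentration cancels and S_{P/Q} = k_P/k_Q = (A_P/A_Q)·exp[(E_Q−E_P)/(RT)].
(E_Q−E_P)/(RT) = (61.6−74.8)×10³/(8.314×635) = -13200/5279 = -2.500.
k_P/k_Q = (1.48×10^7/8.56×10^5)·exp(-2.500) = 17.29 × 0.08206 = 1.42.
Since E_P > E_Q, raising the temperature improves selectivity toward P.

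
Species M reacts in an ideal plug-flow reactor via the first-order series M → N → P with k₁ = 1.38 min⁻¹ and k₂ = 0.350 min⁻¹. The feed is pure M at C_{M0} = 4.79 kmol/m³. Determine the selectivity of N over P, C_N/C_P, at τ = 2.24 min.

1.36

The intermediate concentration in a first-order A→B→C sequence is C_N = k₁C_{M0}(e^(−k₁τ) − e^(−k₂τ))/(k₂−k₁).
e^(−k₁τ) = e^(−1.38×2.24) = e^(−3.091) = 0.04545; e^(−k₂τ) = e^(−0.7840) = 0.4566.
C_N = 1.38×4.79/(0.350−1.38) × (0.04545−0.4566) = (-6.418)×(-0.4111) = 2.638 kmol/m³.
C_M = C_{M0}e^(−k₁τ) = 0.2177 kmol/m³, so C_P = C_{M0}−C_M−C_N = 1.934 kmol/m³; C_N/C_P = 1.36.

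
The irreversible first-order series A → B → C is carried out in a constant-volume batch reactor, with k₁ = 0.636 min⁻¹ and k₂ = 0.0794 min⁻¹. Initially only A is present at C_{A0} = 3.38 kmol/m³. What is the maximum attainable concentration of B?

2.51 kmol/m³

At the optimum, C_{B,max}/C_{A0} = (k₁/k₂)^[k₂/(k₂−k₁)].
= (0.636/0.0794)^(0.0794/(0.0794−0.636)) = (8.010)^(-0.1427) = 0.7432.
C_{B,max} = 0.7432×3.38 = 2.51 kmol/m³.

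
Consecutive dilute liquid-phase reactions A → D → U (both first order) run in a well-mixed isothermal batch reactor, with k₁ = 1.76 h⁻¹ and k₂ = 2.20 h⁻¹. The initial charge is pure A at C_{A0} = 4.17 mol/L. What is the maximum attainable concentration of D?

For a first-order series the maximum intermediate yield is C_{D,max}/C_{A0} = (k₁/k₂)^[k₂/(k₂−k₁)].
= (1.76/2.20)^(2.20/(2.20−1.76)) = (0.8000)^(5.000) = 0.3277.
C_{D,max} = 0.3277×4.17 = 1.37 mol/L.

1.37 mol/L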